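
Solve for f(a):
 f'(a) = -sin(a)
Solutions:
 f(a) = C1 + cos(a)


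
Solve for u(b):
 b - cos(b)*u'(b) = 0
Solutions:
 u(b) = C1 + Integral(b/cos(b), b)


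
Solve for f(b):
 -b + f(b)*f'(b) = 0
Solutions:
 f(b) = -sqrt(C1 + b^2)
 f(b) = sqrt(C1 + b^2)


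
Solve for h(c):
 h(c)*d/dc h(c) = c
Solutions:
 h(c) = -sqrt(C1 + c^2)
 h(c) = sqrt(C1 + c^2)


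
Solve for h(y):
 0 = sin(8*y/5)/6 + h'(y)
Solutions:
 h(y) = C1 + 5*cos(8*y/5)/48


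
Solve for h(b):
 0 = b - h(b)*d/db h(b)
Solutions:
 h(b) = -sqrt(C1 + b^2)
 h(b) = sqrt(C1 + b^2)


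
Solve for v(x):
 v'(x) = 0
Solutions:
 v(x) = C1


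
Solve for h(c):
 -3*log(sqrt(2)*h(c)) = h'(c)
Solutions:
 2*Integral(1/(2*log(_y) + log(2)), (_y, h(c)))/3 = C1 - c


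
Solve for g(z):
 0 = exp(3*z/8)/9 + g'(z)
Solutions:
 g(z) = C1 - 8*exp(3*z/8)/27


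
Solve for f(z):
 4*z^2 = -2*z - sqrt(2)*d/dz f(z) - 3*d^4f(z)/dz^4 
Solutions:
 f(z) = C1 + C4*exp(-2^(1/6)*3^(2/3)*z/3) - 2*sqrt(2)*z^3/3 - sqrt(2)*z^2/2 + (C2*sin(6^(1/6)*z/2) + C3*cos(6^(1/6)*z/2))*exp(2^(1/6)*3^(2/3)*z/6)


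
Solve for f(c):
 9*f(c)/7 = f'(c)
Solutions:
 f(c) = C1*exp(9*c/7)


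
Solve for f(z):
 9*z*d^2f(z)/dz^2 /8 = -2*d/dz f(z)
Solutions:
 f(z) = C1 + C2/z^(7/9)


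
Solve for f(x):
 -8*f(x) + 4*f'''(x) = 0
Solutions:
 f(x) = C3*exp(2^(1/3)*x) + (C1*sin(2^(1/3)*sqrt(3)*x/2) + C2*cos(2^(1/3)*sqrt(3)*x/2))*exp(-2^(1/3)*x/2)


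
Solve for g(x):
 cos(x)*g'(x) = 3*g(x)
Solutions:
 g(x) = C1*(sin(x) + 1)^(3/2)/(sin(x) - 1)^(3/2)


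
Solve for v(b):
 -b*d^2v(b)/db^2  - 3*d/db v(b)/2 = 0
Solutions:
 v(b) = C1 + C2/sqrt(b)


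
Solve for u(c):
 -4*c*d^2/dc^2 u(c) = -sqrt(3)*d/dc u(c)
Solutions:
 u(c) = C1 + C2*c^(sqrt(3)/4 + 1)


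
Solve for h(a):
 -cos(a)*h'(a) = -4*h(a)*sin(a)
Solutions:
 h(a) = C1/cos(a)^4


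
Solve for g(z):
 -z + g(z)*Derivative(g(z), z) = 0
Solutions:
 g(z) = -sqrt(C1 + z^2)
 g(z) = sqrt(C1 + z^2)


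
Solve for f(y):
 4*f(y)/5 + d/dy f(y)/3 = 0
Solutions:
 f(y) = C1*exp(-12*y/5)


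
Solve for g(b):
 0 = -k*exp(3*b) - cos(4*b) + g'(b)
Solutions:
 g(b) = C1 + k*exp(3*b)/3 + sin(4*b)/4


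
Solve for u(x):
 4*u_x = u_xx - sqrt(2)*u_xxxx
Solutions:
 u(x) = C1 + C2*exp(3^(1/3)*x*(sqrt(2)*3^(1/3)/(sqrt(3)*sqrt(216 - sqrt(2))/2 + 9*sqrt(2))^(1/3) + 2*(sqrt(3)*sqrt(216 - sqrt(2))/2 + 9*sqrt(2))^(1/3))/12)*sin(x*(-3*sqrt(6)/(3*sqrt(3)*sqrt(216 - sqrt(2))/2 + 27*sqrt(2))^(1/3) + 2*sqrt(3)*(3*sqrt(3)*sqrt(216 - sqrt(2))/2 + 27*sqrt(2))^(1/3))/12) + C3*exp(3^(1/3)*x*(sqrt(2)*3^(1/3)/(sqrt(3)*sqrt(216 - sqrt(2))/2 + 9*sqrt(2))^(1/3) + 2*(sqrt(3)*sqrt(216 - sqrt(2))/2 + 9*sqrt(2))^(1/3))/12)*cos(x*(-3*sqrt(6)/(3*sqrt(3)*sqrt(216 - sqrt(2))/2 + 27*sqrt(2))^(1/3) + 2*sqrt(3)*(3*sqrt(3)*sqrt(216 - sqrt(2))/2 + 27*sqrt(2))^(1/3))/12) + C4*exp(-3^(1/3)*x*(sqrt(2)*3^(1/3)/(sqrt(3)*sqrt(216 - sqrt(2))/2 + 9*sqrt(2))^(1/3) + 2*(sqrt(3)*sqrt(216 - sqrt(2))/2 + 9*sqrt(2))^(1/3))/6)


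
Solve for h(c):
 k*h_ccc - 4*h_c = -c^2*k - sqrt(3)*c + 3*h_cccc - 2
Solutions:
 h(c) = C1 + C2*exp(c*(-k^2/(-k^3/27 + sqrt(-k^6 + (486 - k^3)^2)/27 + 18)^(1/3) + 3*k - 9*(-k^3/27 + sqrt(-k^6 + (486 - k^3)^2)/27 + 18)^(1/3))/27) + C3*exp(c*(-4*k^2/((-1 + sqrt(3)*I)*(-k^3/27 + sqrt(-k^6 + (486 - k^3)^2)/27 + 18)^(1/3)) + 6*k + 9*(-k^3/27 + sqrt(-k^6 + (486 - k^3)^2)/27 + 18)^(1/3) - 9*sqrt(3)*I*(-k^3/27 + sqrt(-k^6 + (486 - k^3)^2)/27 + 18)^(1/3))/54) + C4*exp(c*(4*k^2/((1 + sqrt(3)*I)*(-k^3/27 + sqrt(-k^6 + (486 - k^3)^2)/27 + 18)^(1/3)) + 6*k + 9*(-k^3/27 + sqrt(-k^6 + (486 - k^3)^2)/27 + 18)^(1/3) + 9*sqrt(3)*I*(-k^3/27 + sqrt(-k^6 + (486 - k^3)^2)/27 + 18)^(1/3))/54) + c^3*k/12 + sqrt(3)*c^2/8 + c*k^2/8 + c/2


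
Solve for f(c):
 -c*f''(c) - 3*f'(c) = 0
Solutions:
 f(c) = C1 + C2/c^2


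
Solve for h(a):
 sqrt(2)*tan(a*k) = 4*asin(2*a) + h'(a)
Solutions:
 h(a) = C1 - 4*a*asin(2*a) - 2*sqrt(1 - 4*a^2) + sqrt(2)*Piecewise((-log(cos(a*k))/k, Ne(k, 0)), (0, True))


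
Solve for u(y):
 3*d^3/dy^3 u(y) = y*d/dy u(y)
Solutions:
 u(y) = C1 + Integral(C2*airyai(3^(2/3)*y/3) + C3*airybi(3^(2/3)*y/3), y)


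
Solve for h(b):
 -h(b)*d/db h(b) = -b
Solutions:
 h(b) = -sqrt(C1 + b^2)
 h(b) = sqrt(C1 + b^2)


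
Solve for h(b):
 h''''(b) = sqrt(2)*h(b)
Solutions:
 h(b) = C1*exp(-2^(1/8)*b) + C2*exp(2^(1/8)*b) + C3*sin(2^(1/8)*b) + C4*cos(2^(1/8)*b)


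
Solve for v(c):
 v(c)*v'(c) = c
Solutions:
 v(c) = -sqrt(C1 + c^2)
 v(c) = sqrt(C1 + c^2)


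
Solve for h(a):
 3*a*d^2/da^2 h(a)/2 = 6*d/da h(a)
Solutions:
 h(a) = C1 + C2*a^5


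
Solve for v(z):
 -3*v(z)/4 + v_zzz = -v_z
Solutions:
 v(z) = C1*exp(3^(1/3)*z*(-(27 + sqrt(921))^(1/3) + 4*3^(1/3)/(27 + sqrt(921))^(1/3))/12)*sin(3^(1/6)*z*((27 + sqrt(921))^(-1/3) + 3^(2/3)*(27 + sqrt(921))^(1/3)/12)) + C2*exp(3^(1/3)*z*(-(27 + sqrt(921))^(1/3) + 4*3^(1/3)/(27 + sqrt(921))^(1/3))/12)*cos(3^(1/6)*z*((27 + sqrt(921))^(-1/3) + 3^(2/3)*(27 + sqrt(921))^(1/3)/12)) + C3*exp(-3^(1/3)*z*(-(27 + sqrt(921))^(1/3) + 4*3^(1/3)/(27 + sqrt(921))^(1/3))/6)


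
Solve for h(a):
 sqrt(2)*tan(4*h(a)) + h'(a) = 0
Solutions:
 h(a) = -asin(C1*exp(-4*sqrt(2)*a))/4 + pi/4
 h(a) = asin(C1*exp(-4*sqrt(2)*a))/4


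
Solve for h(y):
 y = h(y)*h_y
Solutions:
 h(y) = -sqrt(C1 + y^2)
 h(y) = sqrt(C1 + y^2)


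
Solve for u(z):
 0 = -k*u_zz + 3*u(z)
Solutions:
 u(z) = C1*exp(-sqrt(3)*z*sqrt(1/k)) + C2*exp(sqrt(3)*z*sqrt(1/k))


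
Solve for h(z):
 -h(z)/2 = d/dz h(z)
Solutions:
 h(z) = C1*exp(-z/2)


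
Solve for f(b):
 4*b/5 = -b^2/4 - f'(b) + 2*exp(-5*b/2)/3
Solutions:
 f(b) = C1 - b^3/12 - 2*b^2/5 - 4*exp(-5*b/2)/15


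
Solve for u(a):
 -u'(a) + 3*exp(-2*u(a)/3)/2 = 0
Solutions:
 u(a) = 3*log(-sqrt(C1 + 3*a)) - 3*log(3)/2
 u(a) = 3*log(C1 + 3*a)/2 - 3*log(3)/2


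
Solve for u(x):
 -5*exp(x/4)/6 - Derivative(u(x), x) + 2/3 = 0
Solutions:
 u(x) = C1 + 2*x/3 - 10*exp(x/4)/3


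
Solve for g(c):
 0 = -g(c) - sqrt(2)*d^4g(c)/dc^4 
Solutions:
 g(c) = (C1*sin(2^(3/8)*c/2) + C2*cos(2^(3/8)*c/2))*exp(-2^(3/8)*c/2) + (C3*sin(2^(3/8)*c/2) + C4*cos(2^(3/8)*c/2))*exp(2^(3/8)*c/2)


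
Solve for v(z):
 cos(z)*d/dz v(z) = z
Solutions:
 v(z) = C1 + Integral(z/cos(z), z)


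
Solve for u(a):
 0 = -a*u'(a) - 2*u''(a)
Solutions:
 u(a) = C1 + C2*erf(a/2)


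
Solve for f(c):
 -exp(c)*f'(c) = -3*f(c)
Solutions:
 f(c) = C1*exp(-3*exp(-c))


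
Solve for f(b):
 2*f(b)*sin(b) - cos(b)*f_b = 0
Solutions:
 f(b) = C1/cos(b)^2


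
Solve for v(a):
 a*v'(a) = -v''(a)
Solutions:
 v(a) = C1 + C2*erf(sqrt(2)*a/2)


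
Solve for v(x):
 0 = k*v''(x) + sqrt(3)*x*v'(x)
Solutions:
 v(x) = C1 + C2*sqrt(k)*erf(sqrt(2)*3^(1/4)*x*sqrt(1/k)/2)


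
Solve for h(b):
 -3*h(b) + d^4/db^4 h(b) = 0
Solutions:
 h(b) = C1*exp(-3^(1/4)*b) + C2*exp(3^(1/4)*b) + C3*sin(3^(1/4)*b) + C4*cos(3^(1/4)*b)


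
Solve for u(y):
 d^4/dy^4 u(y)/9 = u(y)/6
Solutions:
 u(y) = C1*exp(-2^(3/4)*3^(1/4)*y/2) + C2*exp(2^(3/4)*3^(1/4)*y/2) + C3*sin(2^(3/4)*3^(1/4)*y/2) + C4*cos(2^(3/4)*3^(1/4)*y/2)


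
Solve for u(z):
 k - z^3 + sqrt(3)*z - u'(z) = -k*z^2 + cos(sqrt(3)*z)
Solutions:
 u(z) = C1 + k*z^3/3 + k*z - z^4/4 + sqrt(3)*z^2/2 - sqrt(3)*sin(sqrt(3)*z)/3


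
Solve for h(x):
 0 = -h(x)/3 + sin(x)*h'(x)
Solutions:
 h(x) = C1*(cos(x) - 1)^(1/6)/(cos(x) + 1)^(1/6)


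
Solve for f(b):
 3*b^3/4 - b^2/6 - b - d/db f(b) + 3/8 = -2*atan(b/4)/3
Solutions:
 f(b) = C1 + 3*b^4/16 - b^3/18 - b^2/2 + 2*b*atan(b/4)/3 + 3*b/8 - 4*log(b^2 + 16)/3


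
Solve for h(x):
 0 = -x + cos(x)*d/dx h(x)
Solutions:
 h(x) = C1 + Integral(x/cos(x), x)


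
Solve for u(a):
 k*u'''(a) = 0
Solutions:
 u(a) = C1 + C2*a + C3*a^2


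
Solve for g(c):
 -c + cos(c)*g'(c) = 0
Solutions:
 g(c) = C1 + Integral(c/cos(c), c)


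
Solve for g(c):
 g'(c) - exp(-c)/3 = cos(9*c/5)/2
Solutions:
 g(c) = C1 + 5*sin(9*c/5)/18 - exp(-c)/3


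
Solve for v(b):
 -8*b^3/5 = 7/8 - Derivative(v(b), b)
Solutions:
 v(b) = C1 + 2*b^4/5 + 7*b/8


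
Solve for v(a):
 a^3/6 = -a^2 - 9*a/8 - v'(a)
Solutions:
 v(a) = C1 - a^4/24 - a^3/3 - 9*a^2/16


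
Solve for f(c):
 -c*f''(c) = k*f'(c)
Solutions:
 f(c) = C1 + c^(1 - re(k))*(C2*sin(log(c)*Abs(im(k))) + C3*cos(log(c)*im(k)))


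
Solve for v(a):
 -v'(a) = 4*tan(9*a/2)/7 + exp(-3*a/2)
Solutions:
 v(a) = C1 - 4*log(tan(9*a/2)^2 + 1)/63 + 2*exp(-3*a/2)/3


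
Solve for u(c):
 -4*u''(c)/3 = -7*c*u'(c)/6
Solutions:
 u(c) = C1 + C2*erfi(sqrt(7)*c/4)


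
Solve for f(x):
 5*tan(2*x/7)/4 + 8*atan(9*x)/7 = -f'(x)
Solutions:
 f(x) = C1 - 8*x*atan(9*x)/7 + 4*log(81*x^2 + 1)/63 + 35*log(cos(2*x/7))/8


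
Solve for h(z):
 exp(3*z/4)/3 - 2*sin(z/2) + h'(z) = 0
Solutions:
 h(z) = C1 - 4*exp(3*z/4)/9 - 4*cos(z/2)


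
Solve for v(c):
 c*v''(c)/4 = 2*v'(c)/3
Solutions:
 v(c) = C1 + C2*c^(11/3)


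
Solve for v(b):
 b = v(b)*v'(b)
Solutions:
 v(b) = -sqrt(C1 + b^2)
 v(b) = sqrt(C1 + b^2)


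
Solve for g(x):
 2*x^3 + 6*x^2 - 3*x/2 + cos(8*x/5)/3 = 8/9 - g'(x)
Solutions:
 g(x) = C1 - x^4/2 - 2*x^3 + 3*x^2/4 + 8*x/9 - 5*sin(8*x/5)/24


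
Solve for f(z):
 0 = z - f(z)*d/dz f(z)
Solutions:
 f(z) = -sqrt(C1 + z^2)
 f(z) = sqrt(C1 + z^2)


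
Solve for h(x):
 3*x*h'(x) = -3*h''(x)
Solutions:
 h(x) = C1 + C2*erf(sqrt(2)*x/2)


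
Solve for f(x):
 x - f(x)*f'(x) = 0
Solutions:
 f(x) = -sqrt(C1 + x^2)
 f(x) = sqrt(C1 + x^2)


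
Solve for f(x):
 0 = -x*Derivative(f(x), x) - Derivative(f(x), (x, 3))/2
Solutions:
 f(x) = C1 + Integral(C2*airyai(-2^(1/3)*x) + C3*airybi(-2^(1/3)*x), x)


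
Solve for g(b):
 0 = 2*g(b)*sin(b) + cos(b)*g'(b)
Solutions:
 g(b) = C1*cos(b)^2


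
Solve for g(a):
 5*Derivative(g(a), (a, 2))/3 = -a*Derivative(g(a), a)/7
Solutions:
 g(a) = C1 + C2*erf(sqrt(210)*a/70)


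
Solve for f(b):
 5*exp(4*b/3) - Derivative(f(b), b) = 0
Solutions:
 f(b) = C1 + 15*exp(4*b/3)/4


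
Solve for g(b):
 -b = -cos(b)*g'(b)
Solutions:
 g(b) = C1 + Integral(b/cos(b), b)


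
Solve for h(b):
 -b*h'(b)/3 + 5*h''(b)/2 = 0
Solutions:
 h(b) = C1 + C2*erfi(sqrt(15)*b/15)


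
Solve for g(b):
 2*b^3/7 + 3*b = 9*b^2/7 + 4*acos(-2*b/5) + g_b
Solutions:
 g(b) = C1 + b^4/14 - 3*b^3/7 + 3*b^2/2 - 4*b*acos(-2*b/5) - 2*sqrt(25 - 4*b^2)


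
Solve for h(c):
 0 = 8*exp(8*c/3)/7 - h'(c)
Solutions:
 h(c) = C1 + 3*exp(8*c/3)/7


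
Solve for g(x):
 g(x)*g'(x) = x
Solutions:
 g(x) = -sqrt(C1 + x^2)
 g(x) = sqrt(C1 + x^2)


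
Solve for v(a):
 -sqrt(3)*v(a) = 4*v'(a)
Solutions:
 v(a) = C1*exp(-sqrt(3)*a/4)


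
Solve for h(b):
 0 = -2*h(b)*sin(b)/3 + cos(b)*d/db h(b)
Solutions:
 h(b) = C1/cos(b)^(2/3)


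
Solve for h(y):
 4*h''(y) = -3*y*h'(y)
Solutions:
 h(y) = C1 + C2*erf(sqrt(6)*y/4)


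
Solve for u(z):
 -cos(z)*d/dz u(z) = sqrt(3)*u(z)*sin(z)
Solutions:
 u(z) = C1*cos(z)^(sqrt(3))


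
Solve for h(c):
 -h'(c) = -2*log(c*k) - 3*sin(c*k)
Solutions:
 h(c) = C1 + 2*c*log(c*k) - 2*c + 3*Piecewise((-cos(c*k)/k, Ne(k, 0)), (0, True))


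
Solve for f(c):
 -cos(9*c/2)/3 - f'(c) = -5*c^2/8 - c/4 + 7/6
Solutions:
 f(c) = C1 + 5*c^3/24 + c^2/8 - 7*c/6 - 2*sin(9*c/2)/27


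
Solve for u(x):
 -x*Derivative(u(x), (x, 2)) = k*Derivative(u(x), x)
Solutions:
 u(x) = C1 + x^(1 - re(k))*(C2*sin(log(x)*Abs(im(k))) + C3*cos(log(x)*im(k)))


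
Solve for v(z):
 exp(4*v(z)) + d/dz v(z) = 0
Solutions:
 v(z) = log(-I*(1/(C1 + 4*z))^(1/4))
 v(z) = log(I*(1/(C1 + 4*z))^(1/4))
 v(z) = log(-(1/(C1 + 4*z))^(1/4))
 v(z) = log(1/(C1 + 4*z))/4


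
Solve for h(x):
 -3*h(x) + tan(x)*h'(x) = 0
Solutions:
 h(x) = C1*sin(x)^3


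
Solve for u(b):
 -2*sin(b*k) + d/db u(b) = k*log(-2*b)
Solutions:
 u(b) = C1 + b*k*(log(-b) - 1) + b*k*log(2) + 2*Piecewise((-cos(b*k)/k, Ne(k, 0)), (0, True))


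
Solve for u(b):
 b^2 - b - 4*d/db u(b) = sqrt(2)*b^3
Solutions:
 u(b) = C1 - sqrt(2)*b^4/16 + b^3/12 - b^2/8


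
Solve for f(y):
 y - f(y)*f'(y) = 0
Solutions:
 f(y) = -sqrt(C1 + y^2)
 f(y) = sqrt(C1 + y^2)


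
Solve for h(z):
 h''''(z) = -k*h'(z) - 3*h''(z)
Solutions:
 h(z) = C1 + C2*exp(2^(1/3)*z*(-2^(1/3)*(k + sqrt(k^2 + 4))^(1/3)/2 + (k + sqrt(k^2 + 4))^(-1/3))) + C3*exp(2^(1/3)*z*(2^(1/3)*(k + sqrt(k^2 + 4))^(1/3)/4 - 2^(1/3)*sqrt(3)*I*(k + sqrt(k^2 + 4))^(1/3)/4 + 2/((-1 + sqrt(3)*I)*(k + sqrt(k^2 + 4))^(1/3)))) + C4*exp(2^(1/3)*z*(2^(1/3)*(k + sqrt(k^2 + 4))^(1/3)/4 + 2^(1/3)*sqrt(3)*I*(k + sqrt(k^2 + 4))^(1/3)/4 - 2/((1 + sqrt(3)*I)*(k + sqrt(k^2 + 4))^(1/3))))


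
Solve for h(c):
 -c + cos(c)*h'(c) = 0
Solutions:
 h(c) = C1 + Integral(c/cos(c), c)


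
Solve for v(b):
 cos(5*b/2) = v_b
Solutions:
 v(b) = C1 + 2*sin(5*b/2)/5


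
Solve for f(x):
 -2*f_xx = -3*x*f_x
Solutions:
 f(x) = C1 + C2*erfi(sqrt(3)*x/2)


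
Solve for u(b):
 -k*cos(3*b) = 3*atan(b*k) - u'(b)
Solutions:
 u(b) = C1 + k*sin(3*b)/3 + 3*Piecewise((b*atan(b*k) - log(b^2*k^2 + 1)/(2*k), Ne(k, 0)), (0, True))


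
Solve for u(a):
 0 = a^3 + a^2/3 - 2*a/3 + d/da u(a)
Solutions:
 u(a) = C1 - a^4/4 - a^3/9 + a^2/3


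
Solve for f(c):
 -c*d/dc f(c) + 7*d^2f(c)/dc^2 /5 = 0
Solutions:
 f(c) = C1 + C2*erfi(sqrt(70)*c/14)


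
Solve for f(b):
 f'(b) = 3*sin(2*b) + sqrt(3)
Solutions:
 f(b) = C1 + sqrt(3)*b - 3*cos(2*b)/2


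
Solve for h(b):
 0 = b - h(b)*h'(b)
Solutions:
 h(b) = -sqrt(C1 + b^2)
 h(b) = sqrt(C1 + b^2)


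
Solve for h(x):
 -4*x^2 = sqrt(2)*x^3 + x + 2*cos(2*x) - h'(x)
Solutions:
 h(x) = C1 + sqrt(2)*x^4/4 + 4*x^3/3 + x^2/2 + sin(2*x)


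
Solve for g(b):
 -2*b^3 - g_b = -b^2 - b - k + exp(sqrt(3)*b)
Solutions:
 g(b) = C1 - b^4/2 + b^3/3 + b^2/2 + b*k - sqrt(3)*exp(sqrt(3)*b)/3


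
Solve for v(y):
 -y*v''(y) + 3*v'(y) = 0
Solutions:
 v(y) = C1 + C2*y^4


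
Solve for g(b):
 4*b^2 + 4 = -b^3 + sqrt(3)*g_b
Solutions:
 g(b) = C1 + sqrt(3)*b^4/12 + 4*sqrt(3)*b^3/9 + 4*sqrt(3)*b/3


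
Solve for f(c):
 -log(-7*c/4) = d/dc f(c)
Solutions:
 f(c) = C1 - c*log(-c) + c*(-log(7) + 1 + 2*log(2))


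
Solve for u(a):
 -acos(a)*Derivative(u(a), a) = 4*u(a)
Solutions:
 u(a) = C1*exp(-4*Integral(1/acos(a), a))


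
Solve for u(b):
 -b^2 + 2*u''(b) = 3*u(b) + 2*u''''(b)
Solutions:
 u(b) = -b^2/3 + (C1*sin(2^(3/4)*3^(1/4)*b*sin(atan(sqrt(5))/2)/2) + C2*cos(2^(3/4)*3^(1/4)*b*sin(atan(sqrt(5))/2)/2))*exp(-2^(3/4)*3^(1/4)*b*cos(atan(sqrt(5))/2)/2) + (C3*sin(2^(3/4)*3^(1/4)*b*sin(atan(sqrt(5))/2)/2) + C4*cos(2^(3/4)*3^(1/4)*b*sin(atan(sqrt(5))/2)/2))*exp(2^(3/4)*3^(1/4)*b*cos(atan(sqrt(5))/2)/2) - 4/9


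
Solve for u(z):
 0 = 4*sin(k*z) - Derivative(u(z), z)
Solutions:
 u(z) = C1 - 4*cos(k*z)/k


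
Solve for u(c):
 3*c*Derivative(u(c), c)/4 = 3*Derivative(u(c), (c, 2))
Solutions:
 u(c) = C1 + C2*erfi(sqrt(2)*c/4)


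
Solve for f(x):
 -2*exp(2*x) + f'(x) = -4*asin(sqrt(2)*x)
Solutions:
 f(x) = C1 - 4*x*asin(sqrt(2)*x) - 2*sqrt(2)*sqrt(1 - 2*x^2) + exp(2*x)


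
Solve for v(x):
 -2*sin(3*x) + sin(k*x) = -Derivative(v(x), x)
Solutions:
 v(x) = C1 - 2*cos(3*x)/3 + cos(k*x)/k


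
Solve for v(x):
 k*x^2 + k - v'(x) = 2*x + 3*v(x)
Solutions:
 v(x) = C1*exp(-3*x) + k*x^2/3 - 2*k*x/9 + 11*k/27 - 2*x/3 + 2/9


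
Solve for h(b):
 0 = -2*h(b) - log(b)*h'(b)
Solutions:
 h(b) = C1*exp(-2*li(b))


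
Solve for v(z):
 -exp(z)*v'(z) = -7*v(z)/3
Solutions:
 v(z) = C1*exp(-7*exp(-z)/3)


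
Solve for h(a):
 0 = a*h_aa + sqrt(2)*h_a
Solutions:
 h(a) = C1 + C2*a^(1 - sqrt(2))


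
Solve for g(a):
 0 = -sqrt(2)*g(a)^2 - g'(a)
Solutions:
 g(a) = 1/(C1 + sqrt(2)*a)


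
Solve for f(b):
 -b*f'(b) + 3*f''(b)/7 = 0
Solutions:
 f(b) = C1 + C2*erfi(sqrt(42)*b/6)


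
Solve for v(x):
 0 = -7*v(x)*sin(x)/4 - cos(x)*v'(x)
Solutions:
 v(x) = C1*cos(x)^(7/4)


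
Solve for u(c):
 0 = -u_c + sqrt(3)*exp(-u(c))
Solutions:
 u(c) = log(C1 + sqrt(3)*c)


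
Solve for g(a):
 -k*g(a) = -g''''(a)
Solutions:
 g(a) = C1*exp(-a*k^(1/4)) + C2*exp(a*k^(1/4)) + C3*exp(-I*a*k^(1/4)) + C4*exp(I*a*k^(1/4))


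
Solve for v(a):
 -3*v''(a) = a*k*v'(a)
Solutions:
 v(a) = Piecewise((-sqrt(6)*sqrt(pi)*C1*erf(sqrt(6)*a*sqrt(k)/6)/(2*sqrt(k)) - C2, (k > 0) | (k < 0)), (-C1*a - C2, True))


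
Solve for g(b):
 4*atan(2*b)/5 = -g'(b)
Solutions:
 g(b) = C1 - 4*b*atan(2*b)/5 + log(4*b^2 + 1)/5


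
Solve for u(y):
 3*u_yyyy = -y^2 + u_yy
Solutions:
 u(y) = C1 + C2*y + C3*exp(-sqrt(3)*y/3) + C4*exp(sqrt(3)*y/3) + y^4/12 + 3*y^2


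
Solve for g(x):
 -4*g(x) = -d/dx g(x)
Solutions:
 g(x) = C1*exp(4*x)


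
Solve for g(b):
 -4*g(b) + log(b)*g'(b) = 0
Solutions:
 g(b) = C1*exp(4*li(b))


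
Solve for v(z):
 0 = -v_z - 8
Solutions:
 v(z) = C1 - 8*z


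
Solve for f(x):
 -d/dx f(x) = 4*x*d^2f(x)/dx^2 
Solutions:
 f(x) = C1 + C2*x^(3/4)


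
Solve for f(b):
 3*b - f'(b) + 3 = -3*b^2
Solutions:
 f(b) = C1 + b^3 + 3*b^2/2 + 3*b


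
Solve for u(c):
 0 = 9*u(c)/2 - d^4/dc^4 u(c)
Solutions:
 u(c) = C1*exp(-2^(3/4)*sqrt(3)*c/2) + C2*exp(2^(3/4)*sqrt(3)*c/2) + C3*sin(2^(3/4)*sqrt(3)*c/2) + C4*cos(2^(3/4)*sqrt(3)*c/2)


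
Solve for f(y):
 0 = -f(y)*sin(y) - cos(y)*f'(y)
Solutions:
 f(y) = C1*cos(y)


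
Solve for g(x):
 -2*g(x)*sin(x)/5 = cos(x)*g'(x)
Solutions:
 g(x) = C1*cos(x)^(2/5)


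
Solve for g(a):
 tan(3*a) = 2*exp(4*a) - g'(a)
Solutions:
 g(a) = C1 + exp(4*a)/2 + log(cos(3*a))/3


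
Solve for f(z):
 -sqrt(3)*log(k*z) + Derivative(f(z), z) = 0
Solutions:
 f(z) = C1 + sqrt(3)*z*log(k*z) - sqrt(3)*z


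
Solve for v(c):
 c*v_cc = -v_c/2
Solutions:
 v(c) = C1 + C2*sqrt(c)


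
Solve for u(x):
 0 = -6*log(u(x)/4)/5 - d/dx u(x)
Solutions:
 -5*Integral(1/(-log(_y) + 2*log(2)), (_y, u(x)))/6 = C1 - x


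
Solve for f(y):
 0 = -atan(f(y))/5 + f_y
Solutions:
 Integral(1/atan(_y), (_y, f(y))) = C1 + y/5


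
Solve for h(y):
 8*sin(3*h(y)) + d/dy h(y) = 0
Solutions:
 h(y) = -acos((-C1 - exp(48*y))/(C1 - exp(48*y)))/3 + 2*pi/3
 h(y) = acos((-C1 - exp(48*y))/(C1 - exp(48*y)))/3


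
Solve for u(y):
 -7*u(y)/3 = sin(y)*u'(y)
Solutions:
 u(y) = C1*(cos(y) + 1)^(7/6)/(cos(y) - 1)^(7/6)


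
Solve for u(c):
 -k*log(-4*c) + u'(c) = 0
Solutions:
 u(c) = C1 + c*k*log(-c) + c*k*(-1 + 2*log(2))


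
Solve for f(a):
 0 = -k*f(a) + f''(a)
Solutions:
 f(a) = C1*exp(-a*sqrt(k)) + C2*exp(a*sqrt(k))


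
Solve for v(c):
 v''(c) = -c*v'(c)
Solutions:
 v(c) = C1 + C2*erf(sqrt(2)*c/2)


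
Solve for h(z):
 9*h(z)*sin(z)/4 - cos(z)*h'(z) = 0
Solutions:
 h(z) = C1/cos(z)^(9/4)


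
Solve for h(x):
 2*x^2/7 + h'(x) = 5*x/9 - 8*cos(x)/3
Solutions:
 h(x) = C1 - 2*x^3/21 + 5*x^2/18 - 8*sin(x)/3


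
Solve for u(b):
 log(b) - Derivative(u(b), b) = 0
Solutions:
 u(b) = C1 + b*log(b) - b


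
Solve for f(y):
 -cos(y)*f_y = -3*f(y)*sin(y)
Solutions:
 f(y) = C1/cos(y)^3


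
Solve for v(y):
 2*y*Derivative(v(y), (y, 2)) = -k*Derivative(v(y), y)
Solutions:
 v(y) = C1 + y^(1 - re(k)/2)*(C2*sin(log(y)*Abs(im(k))/2) + C3*cos(log(y)*im(k)/2))


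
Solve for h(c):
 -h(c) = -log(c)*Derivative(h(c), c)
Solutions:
 h(c) = C1*exp(li(c))


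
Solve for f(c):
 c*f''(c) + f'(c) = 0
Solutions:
 f(c) = C1 + C2*log(c)


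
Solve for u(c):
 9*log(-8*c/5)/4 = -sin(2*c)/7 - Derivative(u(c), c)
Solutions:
 u(c) = C1 - 9*c*log(-c)/4 - 7*c*log(2) + c*log(10)/4 + 9*c/4 + 2*c*log(5) + cos(2*c)/14


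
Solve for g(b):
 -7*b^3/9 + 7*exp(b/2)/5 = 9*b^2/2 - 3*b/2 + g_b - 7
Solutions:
 g(b) = C1 - 7*b^4/36 - 3*b^3/2 + 3*b^2/4 + 7*b + 14*exp(b/2)/5


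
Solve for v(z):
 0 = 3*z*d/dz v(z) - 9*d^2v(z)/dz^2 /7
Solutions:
 v(z) = C1 + C2*erfi(sqrt(42)*z/6)


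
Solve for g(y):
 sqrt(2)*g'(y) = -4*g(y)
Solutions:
 g(y) = C1*exp(-2*sqrt(2)*y)


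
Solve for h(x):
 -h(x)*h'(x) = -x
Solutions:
 h(x) = -sqrt(C1 + x^2)
 h(x) = sqrt(C1 + x^2)


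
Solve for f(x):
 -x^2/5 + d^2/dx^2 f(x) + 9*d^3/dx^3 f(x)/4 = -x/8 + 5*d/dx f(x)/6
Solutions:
 f(x) = C1 + C2*exp(x*(-2 + sqrt(34))/9) + C3*exp(-x*(2 + sqrt(34))/9) - 2*x^3/25 - 213*x^2/1000 - 2259*x/1250


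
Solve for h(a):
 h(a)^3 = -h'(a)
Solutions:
 h(a) = -sqrt(2)*sqrt(-1/(C1 - a))/2
 h(a) = sqrt(2)*sqrt(-1/(C1 - a))/2


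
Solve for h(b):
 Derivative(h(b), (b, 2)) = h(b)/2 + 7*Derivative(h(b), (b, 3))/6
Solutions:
 h(b) = C1*exp(b*(8*2^(1/3)/(7*sqrt(345) + 131)^(1/3) + 8 + 2^(2/3)*(7*sqrt(345) + 131)^(1/3))/28)*sin(2^(1/3)*sqrt(3)*b*(-2^(1/3)*(7*sqrt(345) + 131)^(1/3) + 8/(7*sqrt(345) + 131)^(1/3))/28) + C2*exp(b*(8*2^(1/3)/(7*sqrt(345) + 131)^(1/3) + 8 + 2^(2/3)*(7*sqrt(345) + 131)^(1/3))/28)*cos(2^(1/3)*sqrt(3)*b*(-2^(1/3)*(7*sqrt(345) + 131)^(1/3) + 8/(7*sqrt(345) + 131)^(1/3))/28) + C3*exp(b*(-2^(2/3)*(7*sqrt(345) + 131)^(1/3) - 8*2^(1/3)/(7*sqrt(345) + 131)^(1/3) + 4)/14)


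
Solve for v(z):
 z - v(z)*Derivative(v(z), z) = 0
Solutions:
 v(z) = -sqrt(C1 + z^2)
 v(z) = sqrt(C1 + z^2)


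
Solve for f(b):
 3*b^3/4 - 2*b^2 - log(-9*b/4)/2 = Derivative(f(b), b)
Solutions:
 f(b) = C1 + 3*b^4/16 - 2*b^3/3 - b*log(-b)/2 + b*(-log(3) + 1/2 + log(2))


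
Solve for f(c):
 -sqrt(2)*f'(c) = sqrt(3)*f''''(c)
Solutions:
 f(c) = C1 + C4*exp(-2^(1/6)*3^(5/6)*c/3) + (C2*sin(2^(1/6)*3^(1/3)*c/2) + C3*cos(2^(1/6)*3^(1/3)*c/2))*exp(2^(1/6)*3^(5/6)*c/6)


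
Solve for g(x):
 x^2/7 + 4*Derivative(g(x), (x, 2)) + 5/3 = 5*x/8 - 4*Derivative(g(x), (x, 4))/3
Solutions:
 g(x) = C1 + C2*x + C3*sin(sqrt(3)*x) + C4*cos(sqrt(3)*x) - x^4/336 + 5*x^3/192 - 11*x^2/56


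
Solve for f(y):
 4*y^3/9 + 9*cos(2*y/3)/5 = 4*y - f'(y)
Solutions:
 f(y) = C1 - y^4/9 + 2*y^2 - 27*sin(2*y/3)/10


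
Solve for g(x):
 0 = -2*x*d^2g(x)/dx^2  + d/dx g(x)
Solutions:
 g(x) = C1 + C2*x^(3/2)


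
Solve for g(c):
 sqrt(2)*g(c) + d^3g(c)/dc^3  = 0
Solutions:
 g(c) = C3*exp(-2^(1/6)*c) + (C1*sin(2^(1/6)*sqrt(3)*c/2) + C2*cos(2^(1/6)*sqrt(3)*c/2))*exp(2^(1/6)*c/2)


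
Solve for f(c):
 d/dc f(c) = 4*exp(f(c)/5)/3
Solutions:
 f(c) = 5*log(-1/(C1 + 4*c)) + 5*log(15)


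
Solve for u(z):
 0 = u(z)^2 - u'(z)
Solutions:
 u(z) = -1/(C1 + z)


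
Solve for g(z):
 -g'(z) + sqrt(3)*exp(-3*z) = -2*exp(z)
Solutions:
 g(z) = C1 + 2*exp(z) - sqrt(3)*exp(-3*z)/3


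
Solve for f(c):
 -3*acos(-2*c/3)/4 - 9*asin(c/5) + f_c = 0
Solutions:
 f(c) = C1 + 3*c*acos(-2*c/3)/4 + 9*c*asin(c/5) + 3*sqrt(9 - 4*c^2)/8 + 9*sqrt(25 - c^2)


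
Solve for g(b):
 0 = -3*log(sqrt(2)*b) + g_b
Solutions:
 g(b) = C1 + 3*b*log(b) - 3*b + 3*b*log(2)/2


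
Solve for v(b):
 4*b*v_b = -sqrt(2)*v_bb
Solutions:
 v(b) = C1 + C2*erf(2^(1/4)*b)


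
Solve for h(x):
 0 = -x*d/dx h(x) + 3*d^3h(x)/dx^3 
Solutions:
 h(x) = C1 + Integral(C2*airyai(3^(2/3)*x/3) + C3*airybi(3^(2/3)*x/3), x)


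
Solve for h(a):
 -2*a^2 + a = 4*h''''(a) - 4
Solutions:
 h(a) = C1 + C2*a + C3*a^2 + C4*a^3 - a^6/720 + a^5/480 + a^4/24


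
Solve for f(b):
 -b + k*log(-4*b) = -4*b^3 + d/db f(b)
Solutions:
 f(b) = C1 + b^4 - b^2/2 + b*k*log(-b) + b*k*(-1 + 2*log(2))


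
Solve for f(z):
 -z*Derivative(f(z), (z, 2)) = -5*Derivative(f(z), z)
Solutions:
 f(z) = C1 + C2*z^6


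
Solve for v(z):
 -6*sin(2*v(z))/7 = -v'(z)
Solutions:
 -6*z/7 + log(cos(2*v(z)) - 1)/4 - log(cos(2*v(z)) + 1)/4 = C1


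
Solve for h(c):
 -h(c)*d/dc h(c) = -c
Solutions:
 h(c) = -sqrt(C1 + c^2)
 h(c) = sqrt(C1 + c^2)


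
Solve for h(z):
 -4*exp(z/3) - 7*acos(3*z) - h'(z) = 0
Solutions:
 h(z) = C1 - 7*z*acos(3*z) + 7*sqrt(1 - 9*z^2)/3 - 12*exp(z/3)


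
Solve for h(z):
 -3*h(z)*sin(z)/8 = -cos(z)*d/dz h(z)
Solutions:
 h(z) = C1/cos(z)^(3/8)


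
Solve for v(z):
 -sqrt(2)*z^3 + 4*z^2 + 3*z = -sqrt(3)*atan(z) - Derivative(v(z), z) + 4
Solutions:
 v(z) = C1 + sqrt(2)*z^4/4 - 4*z^3/3 - 3*z^2/2 + 4*z - sqrt(3)*(z*atan(z) - log(z^2 + 1)/2)


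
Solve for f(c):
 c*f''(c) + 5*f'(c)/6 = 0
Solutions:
 f(c) = C1 + C2*c^(1/6)


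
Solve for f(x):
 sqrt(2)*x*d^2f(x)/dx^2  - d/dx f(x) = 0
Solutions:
 f(x) = C1 + C2*x^(sqrt(2)/2 + 1)


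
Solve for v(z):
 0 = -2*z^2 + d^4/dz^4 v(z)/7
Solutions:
 v(z) = C1 + C2*z + C3*z^2 + C4*z^3 + 7*z^6/180


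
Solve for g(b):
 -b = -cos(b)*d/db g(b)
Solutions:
 g(b) = C1 + Integral(b/cos(b), b)


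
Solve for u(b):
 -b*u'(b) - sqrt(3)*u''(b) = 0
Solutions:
 u(b) = C1 + C2*erf(sqrt(2)*3^(3/4)*b/6)


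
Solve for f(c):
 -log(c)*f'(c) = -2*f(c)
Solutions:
 f(c) = C1*exp(2*li(c))


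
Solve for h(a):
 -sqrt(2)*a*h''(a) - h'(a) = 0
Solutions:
 h(a) = C1 + C2*a^(1 - sqrt(2)/2)


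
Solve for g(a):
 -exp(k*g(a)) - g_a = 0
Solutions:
 g(a) = Piecewise((log(1/(C1*k + a*k))/k, Ne(k, 0)), (nan, True))
 g(a) = Piecewise((C1 - a, Eq(k, 0)), (nan, True))


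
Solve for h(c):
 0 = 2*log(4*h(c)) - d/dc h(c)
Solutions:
 -Integral(1/(log(_y) + 2*log(2)), (_y, h(c)))/2 = C1 - c


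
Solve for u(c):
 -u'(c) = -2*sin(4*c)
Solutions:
 u(c) = C1 - cos(4*c)/2


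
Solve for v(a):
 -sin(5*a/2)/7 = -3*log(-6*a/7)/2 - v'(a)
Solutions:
 v(a) = C1 - 3*a*log(-a)/2 - 2*a*log(6) + 3*a/2 + a*log(42)/2 + a*log(7) - 2*cos(5*a/2)/35


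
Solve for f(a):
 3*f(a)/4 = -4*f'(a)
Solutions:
 f(a) = C1*exp(-3*a/16)


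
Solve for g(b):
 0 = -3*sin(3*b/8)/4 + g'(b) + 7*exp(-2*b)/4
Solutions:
 g(b) = C1 - 2*cos(3*b/8) + 7*exp(-2*b)/8


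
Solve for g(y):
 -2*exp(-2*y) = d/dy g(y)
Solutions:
 g(y) = C1 + exp(-2*y)


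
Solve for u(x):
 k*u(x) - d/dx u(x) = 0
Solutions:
 u(x) = C1*exp(k*x)


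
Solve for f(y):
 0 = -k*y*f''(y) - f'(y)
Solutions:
 f(y) = C1 + y^(((re(k) - 1)*re(k) + im(k)^2)/(re(k)^2 + im(k)^2))*(C2*sin(log(y)*Abs(im(k))/(re(k)^2 + im(k)^2)) + C3*cos(log(y)*im(k)/(re(k)^2 + im(k)^2)))


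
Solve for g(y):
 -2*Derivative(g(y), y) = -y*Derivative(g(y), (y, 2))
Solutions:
 g(y) = C1 + C2*y^3


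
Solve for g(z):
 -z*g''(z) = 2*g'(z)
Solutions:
 g(z) = C1 + C2/z


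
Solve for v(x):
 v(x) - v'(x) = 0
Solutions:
 v(x) = C1*exp(x)


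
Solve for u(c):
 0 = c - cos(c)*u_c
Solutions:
 u(c) = C1 + Integral(c/cos(c), c)


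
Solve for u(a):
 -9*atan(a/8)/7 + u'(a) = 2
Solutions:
 u(a) = C1 + 9*a*atan(a/8)/7 + 2*a - 36*log(a^2 + 64)/7


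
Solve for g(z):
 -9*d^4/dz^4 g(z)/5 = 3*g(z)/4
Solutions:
 g(z) = (C1*sin(3^(3/4)*5^(1/4)*z/6) + C2*cos(3^(3/4)*5^(1/4)*z/6))*exp(-3^(3/4)*5^(1/4)*z/6) + (C3*sin(3^(3/4)*5^(1/4)*z/6) + C4*cos(3^(3/4)*5^(1/4)*z/6))*exp(3^(3/4)*5^(1/4)*z/6)


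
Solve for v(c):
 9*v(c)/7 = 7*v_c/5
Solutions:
 v(c) = C1*exp(45*c/49)


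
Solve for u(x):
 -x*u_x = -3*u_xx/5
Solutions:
 u(x) = C1 + C2*erfi(sqrt(30)*x/6)


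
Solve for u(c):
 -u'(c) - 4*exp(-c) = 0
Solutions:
 u(c) = C1 + 4*exp(-c)


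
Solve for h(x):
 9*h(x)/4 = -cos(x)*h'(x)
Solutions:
 h(x) = C1*(sin(x) - 1)^(9/8)/(sin(x) + 1)^(9/8)


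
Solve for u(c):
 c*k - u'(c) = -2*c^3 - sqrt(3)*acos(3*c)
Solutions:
 u(c) = C1 + c^4/2 + c^2*k/2 + sqrt(3)*(c*acos(3*c) - sqrt(1 - 9*c^2)/3)


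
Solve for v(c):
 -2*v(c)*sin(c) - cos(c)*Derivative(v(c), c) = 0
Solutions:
 v(c) = C1*cos(c)^2


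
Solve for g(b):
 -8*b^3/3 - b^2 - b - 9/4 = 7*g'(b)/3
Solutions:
 g(b) = C1 - 2*b^4/7 - b^3/7 - 3*b^2/14 - 27*b/28


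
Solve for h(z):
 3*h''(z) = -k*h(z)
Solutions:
 h(z) = C1*exp(-sqrt(3)*z*sqrt(-k)/3) + C2*exp(sqrt(3)*z*sqrt(-k)/3)


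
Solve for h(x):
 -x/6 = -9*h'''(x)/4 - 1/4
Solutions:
 h(x) = C1 + C2*x + C3*x^2 + x^4/324 - x^3/54


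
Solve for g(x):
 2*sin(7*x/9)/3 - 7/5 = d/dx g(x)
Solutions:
 g(x) = C1 - 7*x/5 - 6*cos(7*x/9)/7


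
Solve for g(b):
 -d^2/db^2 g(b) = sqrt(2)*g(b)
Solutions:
 g(b) = C1*sin(2^(1/4)*b) + C2*cos(2^(1/4)*b)


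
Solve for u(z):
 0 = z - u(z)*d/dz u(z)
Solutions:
 u(z) = -sqrt(C1 + z^2)
 u(z) = sqrt(C1 + z^2)


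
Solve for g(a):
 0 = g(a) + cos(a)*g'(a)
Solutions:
 g(a) = C1*sqrt(sin(a) - 1)/sqrt(sin(a) + 1)


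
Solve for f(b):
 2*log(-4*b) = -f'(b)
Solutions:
 f(b) = C1 - 2*b*log(-b) + 2*b*(1 - 2*log(2))


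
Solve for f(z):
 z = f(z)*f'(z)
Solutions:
 f(z) = -sqrt(C1 + z^2)
 f(z) = sqrt(C1 + z^2)


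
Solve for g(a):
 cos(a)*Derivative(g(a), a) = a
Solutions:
 g(a) = C1 + Integral(a/cos(a), a)


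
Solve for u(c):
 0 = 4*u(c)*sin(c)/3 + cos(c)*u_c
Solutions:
 u(c) = C1*cos(c)^(4/3)


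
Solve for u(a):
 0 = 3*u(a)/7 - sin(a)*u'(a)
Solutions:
 u(a) = C1*(cos(a) - 1)^(3/14)/(cos(a) + 1)^(3/14)


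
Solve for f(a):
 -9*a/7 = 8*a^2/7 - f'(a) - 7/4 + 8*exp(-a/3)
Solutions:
 f(a) = C1 + 8*a^3/21 + 9*a^2/14 - 7*a/4 - 24*exp(-a/3)


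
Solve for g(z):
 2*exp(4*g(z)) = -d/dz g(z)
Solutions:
 g(z) = log(-I*(1/(C1 + 8*z))^(1/4))
 g(z) = log(I*(1/(C1 + 8*z))^(1/4))
 g(z) = log(-(1/(C1 + 8*z))^(1/4))
 g(z) = log(1/(C1 + 8*z))/4


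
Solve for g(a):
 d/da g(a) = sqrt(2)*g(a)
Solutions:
 g(a) = C1*exp(sqrt(2)*a)


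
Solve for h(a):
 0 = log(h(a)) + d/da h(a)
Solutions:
 li(h(a)) = C1 - a


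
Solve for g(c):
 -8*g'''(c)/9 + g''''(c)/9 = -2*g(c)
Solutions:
 g(c) = C1*exp(c*(-sqrt(2)*sqrt(6^(2/3)/(sqrt(138) + 12)^(1/3) + 6^(1/3)*(sqrt(138) + 12)^(1/3) + 8)/2 + 2))*sin(sqrt(2)*c*sqrt(-16 + 6^(2/3)/(sqrt(138) + 12)^(1/3) + 6^(1/3)*(sqrt(138) + 12)^(1/3) + 32*sqrt(2)/sqrt(6^(2/3)/(sqrt(138) + 12)^(1/3) + 6^(1/3)*(sqrt(138) + 12)^(1/3) + 8))/2) + C2*exp(c*(-sqrt(2)*sqrt(6^(2/3)/(sqrt(138) + 12)^(1/3) + 6^(1/3)*(sqrt(138) + 12)^(1/3) + 8)/2 + 2))*cos(sqrt(2)*c*sqrt(-16 + 6^(2/3)/(sqrt(138) + 12)^(1/3) + 6^(1/3)*(sqrt(138) + 12)^(1/3) + 32*sqrt(2)/sqrt(6^(2/3)/(sqrt(138) + 12)^(1/3) + 6^(1/3)*(sqrt(138) + 12)^(1/3) + 8))/2) + C3*exp(c*(2 + sqrt(2)*sqrt(6^(2/3)/(sqrt(138) + 12)^(1/3) + 6^(1/3)*(sqrt(138) + 12)^(1/3) + 8)/2 + sqrt(2)*sqrt(-6^(1/3)*(sqrt(138) + 12)^(1/3) - 6^(2/3)/(sqrt(138) + 12)^(1/3) + 32*sqrt(2)/sqrt(6^(2/3)/(sqrt(138) + 12)^(1/3) + 6^(1/3)*(sqrt(138) + 12)^(1/3) + 8) + 16)/2)) + C4*exp(c*(-sqrt(2)*sqrt(-6^(1/3)*(sqrt(138) + 12)^(1/3) - 6^(2/3)/(sqrt(138) + 12)^(1/3) + 32*sqrt(2)/sqrt(6^(2/3)/(sqrt(138) + 12)^(1/3) + 6^(1/3)*(sqrt(138) + 12)^(1/3) + 8) + 16)/2 + 2 + sqrt(2)*sqrt(6^(2/3)/(sqrt(138) + 12)^(1/3) + 6^(1/3)*(sqrt(138) + 12)^(1/3) + 8)/2))


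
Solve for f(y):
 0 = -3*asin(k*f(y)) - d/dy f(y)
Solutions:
 Integral(1/asin(_y*k), (_y, f(y))) = C1 - 3*y


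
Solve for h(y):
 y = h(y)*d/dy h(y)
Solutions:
 h(y) = -sqrt(C1 + y^2)
 h(y) = sqrt(C1 + y^2)


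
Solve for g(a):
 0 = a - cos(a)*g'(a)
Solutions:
 g(a) = C1 + Integral(a/cos(a), a)


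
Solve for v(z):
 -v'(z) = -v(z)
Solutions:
 v(z) = C1*exp(z)


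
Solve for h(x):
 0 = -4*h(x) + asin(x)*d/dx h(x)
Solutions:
 h(x) = C1*exp(4*Integral(1/asin(x), x))


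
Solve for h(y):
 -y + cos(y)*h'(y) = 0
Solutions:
 h(y) = C1 + Integral(y/cos(y), y)


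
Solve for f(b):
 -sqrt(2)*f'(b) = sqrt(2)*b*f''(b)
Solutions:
 f(b) = C1 + C2*log(b)


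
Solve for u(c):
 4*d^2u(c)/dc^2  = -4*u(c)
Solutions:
 u(c) = C1*sin(c) + C2*cos(c)


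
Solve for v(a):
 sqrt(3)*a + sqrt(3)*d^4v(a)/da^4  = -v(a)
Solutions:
 v(a) = -sqrt(3)*a + (C1*sin(sqrt(2)*3^(7/8)*a/6) + C2*cos(sqrt(2)*3^(7/8)*a/6))*exp(-sqrt(2)*3^(7/8)*a/6) + (C3*sin(sqrt(2)*3^(7/8)*a/6) + C4*cos(sqrt(2)*3^(7/8)*a/6))*exp(sqrt(2)*3^(7/8)*a/6)


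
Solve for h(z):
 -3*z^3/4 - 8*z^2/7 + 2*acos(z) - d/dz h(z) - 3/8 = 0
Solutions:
 h(z) = C1 - 3*z^4/16 - 8*z^3/21 + 2*z*acos(z) - 3*z/8 - 2*sqrt(1 - z^2)


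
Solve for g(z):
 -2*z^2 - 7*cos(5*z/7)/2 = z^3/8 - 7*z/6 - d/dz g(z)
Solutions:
 g(z) = C1 + z^4/32 + 2*z^3/3 - 7*z^2/12 + 49*sin(5*z/7)/10


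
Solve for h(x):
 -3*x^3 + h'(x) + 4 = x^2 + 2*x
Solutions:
 h(x) = C1 + 3*x^4/4 + x^3/3 + x^2 - 4*x


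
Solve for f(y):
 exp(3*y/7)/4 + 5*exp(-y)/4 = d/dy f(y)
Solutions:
 f(y) = C1 + 7*exp(3*y/7)/12 - 5*exp(-y)/4


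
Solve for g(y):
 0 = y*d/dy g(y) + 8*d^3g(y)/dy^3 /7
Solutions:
 g(y) = C1 + Integral(C2*airyai(-7^(1/3)*y/2) + C3*airybi(-7^(1/3)*y/2), y)


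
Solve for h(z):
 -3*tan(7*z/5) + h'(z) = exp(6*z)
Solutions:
 h(z) = C1 + exp(6*z)/6 - 15*log(cos(7*z/5))/7


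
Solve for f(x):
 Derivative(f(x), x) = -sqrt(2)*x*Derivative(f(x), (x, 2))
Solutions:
 f(x) = C1 + C2*x^(1 - sqrt(2)/2)


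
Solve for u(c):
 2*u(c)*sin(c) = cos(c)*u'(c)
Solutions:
 u(c) = C1/cos(c)^2


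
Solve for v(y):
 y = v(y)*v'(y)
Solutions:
 v(y) = -sqrt(C1 + y^2)
 v(y) = sqrt(C1 + y^2)


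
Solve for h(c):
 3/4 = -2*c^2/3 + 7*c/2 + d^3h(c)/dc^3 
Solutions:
 h(c) = C1 + C2*c + C3*c^2 + c^5/90 - 7*c^4/48 + c^3/8


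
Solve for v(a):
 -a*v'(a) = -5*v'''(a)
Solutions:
 v(a) = C1 + Integral(C2*airyai(5^(2/3)*a/5) + C3*airybi(5^(2/3)*a/5), a)


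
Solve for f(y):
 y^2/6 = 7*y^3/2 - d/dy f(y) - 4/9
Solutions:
 f(y) = C1 + 7*y^4/8 - y^3/18 - 4*y/9


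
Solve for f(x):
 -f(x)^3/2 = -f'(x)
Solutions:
 f(x) = -sqrt(-1/(C1 + x))
 f(x) = sqrt(-1/(C1 + x))


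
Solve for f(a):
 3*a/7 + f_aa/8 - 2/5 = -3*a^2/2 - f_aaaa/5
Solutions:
 f(a) = C1 + C2*a + C3*sin(sqrt(10)*a/4) + C4*cos(sqrt(10)*a/4) - a^4 - 4*a^3/7 + 104*a^2/5


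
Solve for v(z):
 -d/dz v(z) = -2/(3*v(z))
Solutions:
 v(z) = -sqrt(C1 + 12*z)/3
 v(z) = sqrt(C1 + 12*z)/3


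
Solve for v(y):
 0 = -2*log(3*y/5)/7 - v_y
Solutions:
 v(y) = C1 - 2*y*log(y)/7 - 2*y*log(3)/7 + 2*y/7 + 2*y*log(5)/7


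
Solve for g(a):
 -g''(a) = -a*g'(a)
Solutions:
 g(a) = C1 + C2*erfi(sqrt(2)*a/2)


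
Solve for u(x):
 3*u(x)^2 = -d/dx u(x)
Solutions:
 u(x) = 1/(C1 + 3*x)


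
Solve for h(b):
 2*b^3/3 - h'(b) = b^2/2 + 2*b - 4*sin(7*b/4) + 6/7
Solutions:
 h(b) = C1 + b^4/6 - b^3/6 - b^2 - 6*b/7 - 16*cos(7*b/4)/7


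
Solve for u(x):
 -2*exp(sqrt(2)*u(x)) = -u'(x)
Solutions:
 u(x) = sqrt(2)*(2*log(-1/(C1 + 2*x)) - log(2))/4


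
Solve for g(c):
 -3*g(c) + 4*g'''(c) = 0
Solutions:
 g(c) = C3*exp(6^(1/3)*c/2) + (C1*sin(2^(1/3)*3^(5/6)*c/4) + C2*cos(2^(1/3)*3^(5/6)*c/4))*exp(-6^(1/3)*c/4)


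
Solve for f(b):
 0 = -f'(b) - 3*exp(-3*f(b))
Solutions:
 f(b) = log(C1 - 9*b)/3
 f(b) = log((-3^(1/3) - 3^(5/6)*I)*(C1 - 3*b)^(1/3)/2)
 f(b) = log((-3^(1/3) + 3^(5/6)*I)*(C1 - 3*b)^(1/3)/2)


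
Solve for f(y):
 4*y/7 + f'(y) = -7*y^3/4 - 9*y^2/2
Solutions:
 f(y) = C1 - 7*y^4/16 - 3*y^3/2 - 2*y^2/7


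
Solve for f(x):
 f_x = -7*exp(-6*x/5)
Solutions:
 f(x) = C1 + 35*exp(-6*x/5)/6


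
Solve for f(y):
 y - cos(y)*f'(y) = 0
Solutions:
 f(y) = C1 + Integral(y/cos(y), y)


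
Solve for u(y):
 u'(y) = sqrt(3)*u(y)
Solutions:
 u(y) = C1*exp(sqrt(3)*y)


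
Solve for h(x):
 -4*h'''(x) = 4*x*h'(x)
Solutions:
 h(x) = C1 + Integral(C2*airyai(-x) + C3*airybi(-x), x)


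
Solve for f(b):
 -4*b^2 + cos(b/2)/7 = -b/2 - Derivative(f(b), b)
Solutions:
 f(b) = C1 + 4*b^3/3 - b^2/4 - 2*sin(b/2)/7


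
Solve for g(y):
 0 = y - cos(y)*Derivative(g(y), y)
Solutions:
 g(y) = C1 + Integral(y/cos(y), y)


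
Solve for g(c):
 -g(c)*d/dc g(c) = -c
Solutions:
 g(c) = -sqrt(C1 + c^2)
 g(c) = sqrt(C1 + c^2)


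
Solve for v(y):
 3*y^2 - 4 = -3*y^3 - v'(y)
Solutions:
 v(y) = C1 - 3*y^4/4 - y^3 + 4*y


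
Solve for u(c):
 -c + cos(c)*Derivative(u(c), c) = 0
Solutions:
 u(c) = C1 + Integral(c/cos(c), c)


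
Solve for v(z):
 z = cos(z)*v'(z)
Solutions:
 v(z) = C1 + Integral(z/cos(z), z)


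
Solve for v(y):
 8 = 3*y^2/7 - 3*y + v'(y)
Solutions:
 v(y) = C1 - y^3/7 + 3*y^2/2 + 8*y


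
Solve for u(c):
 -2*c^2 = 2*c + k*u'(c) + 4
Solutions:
 u(c) = C1 - 2*c^3/(3*k) - c^2/k - 4*c/k


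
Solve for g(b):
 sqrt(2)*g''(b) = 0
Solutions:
 g(b) = C1 + C2*b


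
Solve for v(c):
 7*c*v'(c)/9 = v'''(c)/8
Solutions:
 v(c) = C1 + Integral(C2*airyai(2*21^(1/3)*c/3) + C3*airybi(2*21^(1/3)*c/3), c)


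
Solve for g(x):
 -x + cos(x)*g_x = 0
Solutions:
 g(x) = C1 + Integral(x/cos(x), x)


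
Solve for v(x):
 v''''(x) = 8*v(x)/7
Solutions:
 v(x) = C1*exp(-14^(3/4)*x/7) + C2*exp(14^(3/4)*x/7) + C3*sin(14^(3/4)*x/7) + C4*cos(14^(3/4)*x/7)


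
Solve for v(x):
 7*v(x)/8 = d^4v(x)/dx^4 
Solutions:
 v(x) = C1*exp(-14^(1/4)*x/2) + C2*exp(14^(1/4)*x/2) + C3*sin(14^(1/4)*x/2) + C4*cos(14^(1/4)*x/2)


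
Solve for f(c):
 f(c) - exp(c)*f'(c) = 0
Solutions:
 f(c) = C1*exp(-exp(-c))


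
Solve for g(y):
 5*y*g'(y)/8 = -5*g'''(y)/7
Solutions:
 g(y) = C1 + Integral(C2*airyai(-7^(1/3)*y/2) + C3*airybi(-7^(1/3)*y/2), y)


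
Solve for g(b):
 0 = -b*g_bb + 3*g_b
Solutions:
 g(b) = C1 + C2*b^4


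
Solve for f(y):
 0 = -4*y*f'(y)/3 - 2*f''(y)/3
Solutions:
 f(y) = C1 + C2*erf(y)


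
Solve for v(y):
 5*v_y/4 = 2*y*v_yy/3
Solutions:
 v(y) = C1 + C2*y^(23/8)


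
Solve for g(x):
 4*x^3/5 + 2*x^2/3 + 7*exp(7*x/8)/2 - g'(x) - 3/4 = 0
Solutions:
 g(x) = C1 + x^4/5 + 2*x^3/9 - 3*x/4 + 4*exp(7*x/8)


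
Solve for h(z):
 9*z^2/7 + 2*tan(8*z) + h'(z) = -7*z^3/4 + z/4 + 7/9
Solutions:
 h(z) = C1 - 7*z^4/16 - 3*z^3/7 + z^2/8 + 7*z/9 + log(cos(8*z))/4


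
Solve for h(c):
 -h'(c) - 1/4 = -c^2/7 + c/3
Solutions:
 h(c) = C1 + c^3/21 - c^2/6 - c/4


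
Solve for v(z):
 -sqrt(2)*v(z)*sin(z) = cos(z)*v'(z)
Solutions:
 v(z) = C1*cos(z)^(sqrt(2))


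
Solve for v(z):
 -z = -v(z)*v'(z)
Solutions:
 v(z) = -sqrt(C1 + z^2)
 v(z) = sqrt(C1 + z^2)


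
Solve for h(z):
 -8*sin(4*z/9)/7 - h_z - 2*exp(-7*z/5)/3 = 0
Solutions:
 h(z) = C1 + 18*cos(4*z/9)/7 + 10*exp(-7*z/5)/21


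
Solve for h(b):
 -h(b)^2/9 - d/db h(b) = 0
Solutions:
 h(b) = 9/(C1 + b)


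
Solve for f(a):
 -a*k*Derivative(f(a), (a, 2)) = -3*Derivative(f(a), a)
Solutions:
 f(a) = C1 + a^(((re(k) + 3)*re(k) + im(k)^2)/(re(k)^2 + im(k)^2))*(C2*sin(3*log(a)*Abs(im(k))/(re(k)^2 + im(k)^2)) + C3*cos(3*log(a)*im(k)/(re(k)^2 + im(k)^2)))


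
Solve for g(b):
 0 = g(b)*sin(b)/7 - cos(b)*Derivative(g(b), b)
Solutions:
 g(b) = C1/cos(b)^(1/7)


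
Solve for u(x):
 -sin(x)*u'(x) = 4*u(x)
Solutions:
 u(x) = C1*(cos(x)^2 + 2*cos(x) + 1)/(cos(x)^2 - 2*cos(x) + 1)


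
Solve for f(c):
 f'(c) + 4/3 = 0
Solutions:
 f(c) = C1 - 4*c/3


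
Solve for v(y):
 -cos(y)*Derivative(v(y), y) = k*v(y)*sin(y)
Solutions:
 v(y) = C1*exp(k*log(cos(y)))


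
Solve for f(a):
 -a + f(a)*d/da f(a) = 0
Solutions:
 f(a) = -sqrt(C1 + a^2)
 f(a) = sqrt(C1 + a^2)


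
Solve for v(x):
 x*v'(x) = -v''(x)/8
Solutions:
 v(x) = C1 + C2*erf(2*x)


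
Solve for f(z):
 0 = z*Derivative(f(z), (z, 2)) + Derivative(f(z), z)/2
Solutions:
 f(z) = C1 + C2*sqrt(z)


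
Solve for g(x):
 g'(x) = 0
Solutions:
 g(x) = C1


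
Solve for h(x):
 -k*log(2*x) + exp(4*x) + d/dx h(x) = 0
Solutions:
 h(x) = C1 + k*x*log(x) + k*x*(-1 + log(2)) - exp(4*x)/4


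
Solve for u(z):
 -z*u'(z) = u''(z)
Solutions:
 u(z) = C1 + C2*erf(sqrt(2)*z/2)


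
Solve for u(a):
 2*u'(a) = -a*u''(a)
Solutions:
 u(a) = C1 + C2/a


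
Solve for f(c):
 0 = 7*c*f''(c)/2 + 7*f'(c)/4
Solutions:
 f(c) = C1 + C2*sqrt(c)


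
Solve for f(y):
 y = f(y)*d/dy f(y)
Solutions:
 f(y) = -sqrt(C1 + y^2)
 f(y) = sqrt(C1 + y^2)


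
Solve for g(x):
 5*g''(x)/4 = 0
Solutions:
 g(x) = C1 + C2*x


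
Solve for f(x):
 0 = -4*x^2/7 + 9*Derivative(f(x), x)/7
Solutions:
 f(x) = C1 + 4*x^3/27
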